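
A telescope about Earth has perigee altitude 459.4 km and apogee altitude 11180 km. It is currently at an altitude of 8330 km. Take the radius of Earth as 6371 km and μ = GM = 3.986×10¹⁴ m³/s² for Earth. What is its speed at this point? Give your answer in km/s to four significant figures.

r_p = 6371 + 459.4 = 6830.4 km = 6.8304×10⁶ m.
r_a = 6371 + 11180 = 17551 km = 1.7551×10⁷ m.
r = 6371 + 8330 = 14701 km = 1.470×10⁷ m.
Semi-major axis a = (r_p + r_a)/2 = 12191 km = 1.219×10⁷ m.
Vis-viva: v² = μ(2/r − 1/a) = 3.986×10¹⁴ × (1.360×10⁻⁷ − 8.203×10⁻⁸) = 2.153×10⁷ m²/s².
v = 4640 m/s = 4.640 km/s.

v ≈ 4.640 km/s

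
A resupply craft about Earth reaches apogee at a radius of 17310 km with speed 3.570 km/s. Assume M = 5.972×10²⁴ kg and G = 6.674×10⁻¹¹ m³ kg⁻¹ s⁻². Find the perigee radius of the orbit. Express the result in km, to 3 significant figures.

μ = GM = 6.674×10⁻¹¹ × 5.972×10²⁴ = 3.986×10¹⁴ m³/s².
r_a = 1.731×10⁷ m.
Specific energy ε = v²/2 − μ/r = -1.665×10⁷ J/kg, so a = −μ/(2ε) = 1.197×10⁷ m.
The apsides satisfy r_p + r_a = 2a, so the perigee radius is 2a − r_a = 6.624×10⁶ m = 6623.8 km.

perigee radius ≈ 6620 km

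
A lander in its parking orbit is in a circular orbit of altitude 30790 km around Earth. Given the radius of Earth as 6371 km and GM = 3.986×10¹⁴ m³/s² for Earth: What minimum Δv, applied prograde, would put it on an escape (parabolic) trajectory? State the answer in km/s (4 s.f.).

Δv ≈ 1.357 km/s

r = 6371 + 30790 = 37161 km = 3.7161×10⁷ m.
Circular speed v_c = √(μ/r) = 3275 m/s.
Escape speed v_esc = √(2μ/r) = √2 × v_c = 4632 m/s.
Δv = v_esc − v_c = 1357 m/s = 1.357 km/s.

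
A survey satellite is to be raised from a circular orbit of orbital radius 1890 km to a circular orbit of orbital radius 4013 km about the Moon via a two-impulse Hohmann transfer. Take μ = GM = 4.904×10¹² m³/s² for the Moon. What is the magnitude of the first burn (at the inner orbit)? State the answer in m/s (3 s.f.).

Δv ≈ 267 m/s

r₁ = 1890 km = 1.890×10⁶ m.
r₂ = 4013 km = 4.013×10⁶ m.
Transfer ellipse a_t = (r₁ + r₂)/2 = 2.952×10⁶ m.
At r₁: circular v_c1 = √(μ/r₁) = 1611 m/s; transfer-perilune v_p = √[μ(2/r₁ − 1/a_t)] = 1878 m/s.
Δv₁ = v_p − v_c1 = 267.5 m/s.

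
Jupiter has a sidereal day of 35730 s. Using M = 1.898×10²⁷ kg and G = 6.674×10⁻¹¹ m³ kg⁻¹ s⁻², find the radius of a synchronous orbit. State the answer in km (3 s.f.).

r_sync ≈ 1.60×10⁵ km

μ = GM = 6.674×10⁻¹¹ × 1.898×10²⁷ = 1.267×10¹⁷ m³/s².
A synchronous orbit has period T, so by Kepler's third law a = (μT²/4π²)^(1/3).
μT²/4π² = 1.267×10¹⁷ × (3.573×10⁴)² / 39.48 = 4.096×10²⁴ m³.
a = 1.600×10⁸ m = 1.6000×10⁵ km.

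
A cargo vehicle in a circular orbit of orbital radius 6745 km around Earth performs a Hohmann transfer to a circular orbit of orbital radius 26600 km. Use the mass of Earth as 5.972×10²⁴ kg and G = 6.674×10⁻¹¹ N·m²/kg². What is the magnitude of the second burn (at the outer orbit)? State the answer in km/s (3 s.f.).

Δv ≈ 1.41 km/s

μ = GM = 6.674×10⁻¹¹ × 5.972×10²⁴ = 3.986×10¹⁴ m³/s².
r₁ = 6745 km = 6.745×10⁶ m.
r₂ = 26600 km = 2.660×10⁷ m.
Transfer ellipse a_t = (r₁ + r₂)/2 = 1.667×10⁷ m.
At r₁: circular v_c1 = √(μ/r₁) = 7687 m/s; transfer-perigee v_p = √[μ(2/r₁ − 1/a_t)] = 9710 m/s.
At r₂: circular v_c2 = √(μ/r₂) = 3871 m/s; transfer-apogee v_a = √[μ(2/r₂ − 1/a_t)] = 2462 m/s.
Δv₂ = v_c2 − v_a = 1409 m/s.
= 1.409 km/s.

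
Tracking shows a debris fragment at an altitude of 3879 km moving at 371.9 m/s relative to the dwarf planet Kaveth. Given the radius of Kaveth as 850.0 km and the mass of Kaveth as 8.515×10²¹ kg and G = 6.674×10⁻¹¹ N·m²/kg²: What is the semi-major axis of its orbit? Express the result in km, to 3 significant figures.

μ = GM = 6.674×10⁻¹¹ × 8.515×10²¹ = 5.683×10¹¹ m³/s².
r = 850.0 + 3879 = 4729.0 km = 4.729×10⁶ m.
Specific orbital energy ε = v²/2 − μ/r = (371.9)²/2 − 5.683×10¹¹/4.729×10⁶ = -5.102×10⁴ J/kg.
Since ε = −μ/(2a), a = −μ/(2ε) = 5.570×10⁶ m = 5569.7 km.

a ≈ 5570 km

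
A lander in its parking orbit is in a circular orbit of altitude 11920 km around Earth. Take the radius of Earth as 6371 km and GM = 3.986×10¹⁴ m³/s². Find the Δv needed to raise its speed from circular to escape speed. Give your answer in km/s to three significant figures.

Δv ≈ 1.93 km/s

r = 6371 + 11920 = 18291 km = 1.8291×10⁷ m.
Circular speed v_c = √(μ/r) = 4668 m/s.
Escape speed v_esc = √(2μ/r) = √2 × v_c = 6602 m/s.
Δv = v_esc − v_c = 1934 m/s = 1.934 km/s.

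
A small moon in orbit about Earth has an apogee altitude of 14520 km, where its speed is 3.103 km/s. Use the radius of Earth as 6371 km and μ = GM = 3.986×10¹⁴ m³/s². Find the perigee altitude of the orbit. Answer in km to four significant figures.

r_a = 6371 + 14520 = 20891 km = 2.089×10⁷ m.
Specific energy ε = v²/2 − μ/r = -1.427×10⁷ J/kg, so a = −μ/(2ε) = 1.397×10⁷ m.
The apsides satisfy r_p + r_a = 2a, so the perigee radius is 2a − r_a = 7.050×10⁶ m = 7050.2 km.
Perigee altitude = 7050.2 − 6371 = 679.18 km.

perigee altitude ≈ 679.2 km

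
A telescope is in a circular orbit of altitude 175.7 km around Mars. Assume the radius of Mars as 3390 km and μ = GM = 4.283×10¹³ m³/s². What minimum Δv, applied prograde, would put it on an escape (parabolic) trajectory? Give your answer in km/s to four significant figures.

r = 3390 + 175.7 = 3565.7 km = 3.5657×10⁶ m.
Circular speed v_c = √(μ/r) = 3466 m/s.
Escape speed v_esc = √(2μ/r) = √2 × v_c = 4901 m/s.
Δv = v_esc − v_c = 1436 m/s = 1.436 km/s.

Δv ≈ 1.436 km/s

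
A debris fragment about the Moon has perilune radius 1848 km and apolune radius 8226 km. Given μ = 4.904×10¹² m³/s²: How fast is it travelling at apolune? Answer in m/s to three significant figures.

v ≈ 468 m/s

Semi-major axis a = (r_p + r_a)/2 = 5037.0 km = 5.037×10⁶ m.
Vis-viva: v² = μ(2/r − 1/a) = 4.904×10¹² × (2.431×10⁻⁷ − 1.985×10⁻⁷) = 2.187×10⁵ m²/s².
v = 467.7 m/s.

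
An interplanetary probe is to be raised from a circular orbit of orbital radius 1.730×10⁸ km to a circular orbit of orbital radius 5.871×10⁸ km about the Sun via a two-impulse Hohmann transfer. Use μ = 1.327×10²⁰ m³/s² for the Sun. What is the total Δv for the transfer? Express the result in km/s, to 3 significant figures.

r₁ = 1.730×10⁸ km = 1.730×10¹¹ m.
r₂ = 5.871×10⁸ km = 5.871×10¹¹ m.
Transfer ellipse a_t = (r₁ + r₂)/2 = 3.800×10¹¹ m.
At r₁: circular v_c1 = √(μ/r₁) = 27700 m/s; transfer-perihelion v_p = √[μ(2/r₁ − 1/a_t)] = 34420 m/s.
Δv₁ = v_p − v_c1 = 6727 m/s.
At r₂: circular v_c2 = √(μ/r₂) = 15030 m/s; transfer-aphelion v_a = √[μ(2/r₂ − 1/a_t)] = 10140 m/s.
Δv₂ = v_c2 − v_a = 4891 m/s.
Total Δv = Δv₁ + Δv₂ = 11620 m/s = 11.62 km/s.

Δv_total ≈ 11.6 km/s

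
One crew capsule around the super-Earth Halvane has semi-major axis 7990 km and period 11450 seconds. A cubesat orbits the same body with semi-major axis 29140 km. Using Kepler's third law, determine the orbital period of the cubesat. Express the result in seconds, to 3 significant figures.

T₂ ≈ 79700 seconds

Kepler's third law: T² ∝ a³, so T₂ = T₁ (a₂/a₁)^(3/2).
a₂/a₁ = 3.647, (a₂/a₁)^(3/2) = 6.965.
T₂ = 11450 × 6.965 = 79750 seconds.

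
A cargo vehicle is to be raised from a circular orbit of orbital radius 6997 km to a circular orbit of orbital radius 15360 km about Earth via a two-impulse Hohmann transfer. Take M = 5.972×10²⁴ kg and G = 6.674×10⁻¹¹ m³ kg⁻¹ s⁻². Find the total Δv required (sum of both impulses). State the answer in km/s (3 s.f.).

μ = GM = 6.674×10⁻¹¹ × 5.972×10²⁴ = 3.986×10¹⁴ m³/s².
r₁ = 6997 km = 6.997×10⁶ m.
r₂ = 15360 km = 1.536×10⁷ m.
Transfer ellipse a_t = (r₁ + r₂)/2 = 1.118×10⁷ m.
At r₁: circular v_c1 = √(μ/r₁) = 7547 m/s; transfer-perigee v_p = √[μ(2/r₁ − 1/a_t)] = 8847 m/s.
Δv₁ = v_p − v_c1 = 1300 m/s.
At r₂: circular v_c2 = √(μ/r₂) = 5094 m/s; transfer-apogee v_a = √[μ(2/r₂ − 1/a_t)] = 4030 m/s.
Δv₂ = v_c2 − v_a = 1064 m/s.
Total Δv = Δv₁ + Δv₂ = 2364 m/s = 2.364 km/s.

Δv_total ≈ 2.36 km/s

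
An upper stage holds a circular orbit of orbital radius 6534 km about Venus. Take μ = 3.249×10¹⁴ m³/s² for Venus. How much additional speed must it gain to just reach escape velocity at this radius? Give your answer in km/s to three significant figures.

r = 6534 km = 6.534×10⁶ m.
Circular speed v_c = √(μ/r) = 7052 m/s.
Escape speed v_esc = √(2μ/r) = √2 × v_c = 9972 m/s.
Δv = v_esc − v_c = 2921 m/s = 2.921 km/s.

Δv ≈ 2.92 km/s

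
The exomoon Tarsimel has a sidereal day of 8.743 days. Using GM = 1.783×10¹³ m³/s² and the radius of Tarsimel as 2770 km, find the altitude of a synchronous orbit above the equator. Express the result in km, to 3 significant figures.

T = 8.743 days = 7.554×10⁵ s.
A synchronous orbit has period T, so by Kepler's third law a = (μT²/4π²)^(1/3).
μT²/4π² = 1.783×10¹³ × (7.554×10⁵)² / 39.48 = 2.577×10²³ m³.
a = 6.364×10⁷ m = 63638 km.
Altitude h = a − R = 63638 − 2770 = 60868 km.

h_sync ≈ 60900 km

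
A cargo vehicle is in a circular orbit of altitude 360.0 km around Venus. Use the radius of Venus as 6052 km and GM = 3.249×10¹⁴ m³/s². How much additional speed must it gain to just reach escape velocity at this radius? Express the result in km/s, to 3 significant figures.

r = 6052 + 360.0 = 6412.0 km = 6.4120×10⁶ m.
Circular speed v_c = √(μ/r) = 7118 m/s.
Escape speed v_esc = √(2μ/r) = √2 × v_c = 10070 m/s.
Δv = v_esc − v_c = 2949 m/s = 2.949 km/s.

Δv ≈ 2.95 km/s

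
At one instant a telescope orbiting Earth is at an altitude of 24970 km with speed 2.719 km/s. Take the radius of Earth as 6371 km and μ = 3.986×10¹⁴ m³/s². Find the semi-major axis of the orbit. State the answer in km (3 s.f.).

r = 6371 + 24970 = 31341 km = 3.134×10⁷ m.
Vis-viva rearranged: 1/a = 2/r − v²/μ = 6.381×10⁻⁸ − 1.855×10⁻⁸ = 4.527×10⁻⁸ m⁻¹.
a = 2.209×10⁷ m = 22091 km.

a ≈ 22100 km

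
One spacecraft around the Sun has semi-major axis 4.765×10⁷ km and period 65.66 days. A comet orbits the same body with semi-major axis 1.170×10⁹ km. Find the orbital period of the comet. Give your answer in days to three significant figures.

Kepler's third law: T² ∝ a³, so T₂ = T₁ (a₂/a₁)^(3/2).
a₂/a₁ = 24.55, (a₂/a₁)^(3/2) = 121.7.
T₂ = 65.66 × 121.7 = 7989 days.

T₂ ≈ 7990 days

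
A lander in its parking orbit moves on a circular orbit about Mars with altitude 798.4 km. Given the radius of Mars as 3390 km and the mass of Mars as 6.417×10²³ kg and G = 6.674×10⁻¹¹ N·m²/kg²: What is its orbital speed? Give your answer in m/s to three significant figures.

v ≈ 3200 m/s

μ = GM = 6.674×10⁻¹¹ × 6.417×10²³ = 4.283×10¹³ m³/s².
r = 3390 + 798.4 = 4188.4 km = 4.1884×10⁶ m.
For a circular orbit v = √(μ/r) = √(4.283×10¹³ / 4.188×10⁶) = √(1.023×10⁷) = 3198 m/s.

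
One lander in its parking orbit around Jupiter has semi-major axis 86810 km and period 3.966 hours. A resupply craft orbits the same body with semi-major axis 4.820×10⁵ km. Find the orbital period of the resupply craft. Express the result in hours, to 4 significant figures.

Kepler's third law: T² ∝ a³, so T₂ = T₁ (a₂/a₁)^(3/2).
a₂/a₁ = 5.552, (a₂/a₁)^(3/2) = 13.08.
T₂ = 3.966 × 13.08 = 51.89 hours.

T₂ ≈ 51.89 hours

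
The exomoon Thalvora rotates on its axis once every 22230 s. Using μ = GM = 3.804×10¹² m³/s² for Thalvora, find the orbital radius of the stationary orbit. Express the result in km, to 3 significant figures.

r_sync ≈ 3620 km

A synchronous orbit has period T, so by Kepler's third law a = (μT²/4π²)^(1/3).
μT²/4π² = 3.804×10¹² × (2.223×10⁴)² / 39.48 = 4.762×10¹⁹ m³.
a = 3.625×10⁶ m = 3624.5 km.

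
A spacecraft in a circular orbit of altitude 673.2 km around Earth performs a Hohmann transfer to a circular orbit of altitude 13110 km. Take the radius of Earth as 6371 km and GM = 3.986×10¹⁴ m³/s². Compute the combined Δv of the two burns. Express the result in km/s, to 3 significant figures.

r₁ = 6371 + 673.2 = 7044.2 km = 7.0442×10⁶ m.
r₂ = 6371 + 13110 = 19481 km = 1.9481×10⁷ m.
Transfer ellipse a_t = (r₁ + r₂)/2 = 1.326×10⁷ m.
At r₁: circular v_c1 = √(μ/r₁) = 7522 m/s; transfer-perigee v_p = √[μ(2/r₁ − 1/a_t)] = 9117 m/s.
Δv₁ = v_p − v_c1 = 1594 m/s.
At r₂: circular v_c2 = √(μ/r₂) = 4523 m/s; transfer-apogee v_a = √[μ(2/r₂ − 1/a_t)] = 3297 m/s.
Δv₂ = v_c2 − v_a = 1227 m/s.
Total Δv = Δv₁ + Δv₂ = 2821 m/s = 2.821 km/s.

Δv_total ≈ 2.82 km/s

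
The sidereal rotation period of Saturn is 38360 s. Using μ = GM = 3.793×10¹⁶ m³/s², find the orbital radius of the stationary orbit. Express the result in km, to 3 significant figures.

r_sync ≈ 1.12×10⁵ km

A synchronous orbit has period T, so by Kepler's third law a = (μT²/4π²)^(1/3).
μT²/4π² = 3.793×10¹⁶ × (3.836×10⁴)² / 39.48 = 1.414×10²⁴ m³.
a = 1.122×10⁸ m = 1.1223×10⁵ km.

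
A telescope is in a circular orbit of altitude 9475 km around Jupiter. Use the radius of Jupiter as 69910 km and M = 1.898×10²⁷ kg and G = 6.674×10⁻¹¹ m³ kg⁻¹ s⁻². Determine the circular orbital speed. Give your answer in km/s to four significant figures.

v ≈ 39.95 km/s

μ = GM = 6.674×10⁻¹¹ × 1.898×10²⁷ = 1.267×10¹⁷ m³/s².
r = 69910 + 9475 = 79385 km = 7.9385×10⁷ m.
For a circular orbit v = √(μ/r) = √(1.267×10¹⁷ / 7.938×10⁷) = √(1.596×10⁹) = 39950 m/s.
That is 39.95 km/s.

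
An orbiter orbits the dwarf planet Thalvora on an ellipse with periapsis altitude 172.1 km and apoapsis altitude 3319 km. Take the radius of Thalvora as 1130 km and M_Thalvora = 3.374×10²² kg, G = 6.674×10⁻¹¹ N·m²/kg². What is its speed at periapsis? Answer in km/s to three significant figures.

v ≈ 1.64 km/s

μ = GM = 6.674×10⁻¹¹ × 3.374×10²² = 2.252×10¹² m³/s².
r_p = 1130 + 172.1 = 1302.1 km = 1.3021×10⁶ m.
r_a = 1130 + 3319 = 4449.0 km = 4.4490×10⁶ m.
Semi-major axis a = (r_p + r_a)/2 = 2875.6 km = 2.876×10⁶ m.
Vis-viva: v² = μ(2/r − 1/a) = 2.252×10¹² × (1.536×10⁻⁶ − 3.478×10⁻⁷) = 2.676×10⁶ m²/s².
v = 1636 m/s = 1.636 km/s.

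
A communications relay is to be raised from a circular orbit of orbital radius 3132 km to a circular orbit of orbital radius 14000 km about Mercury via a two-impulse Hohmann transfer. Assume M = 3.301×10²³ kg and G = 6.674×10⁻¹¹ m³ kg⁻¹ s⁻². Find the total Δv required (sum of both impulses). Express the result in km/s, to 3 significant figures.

Δv_total ≈ 1.23 km/s

μ = GM = 6.674×10⁻¹¹ × 3.301×10²³ = 2.203×10¹³ m³/s².
r₁ = 3132 km = 3.132×10⁶ m.
r₂ = 14000 km = 1.400×10⁷ m.
Transfer ellipse a_t = (r₁ + r₂)/2 = 8.566×10⁶ m.
At r₁: circular v_c1 = √(μ/r₁) = 2652 m/s; transfer-periherm v_p = √[μ(2/r₁ − 1/a_t)] = 3391 m/s.
Δv₁ = v_p − v_c1 = 738.4 m/s.
At r₂: circular v_c2 = √(μ/r₂) = 1254 m/s; transfer-apoherm v_a = √[μ(2/r₂ − 1/a_t)] = 758.5 m/s.
Δv₂ = v_c2 − v_a = 495.9 m/s.
Total Δv = Δv₁ + Δv₂ = 1234 m/s = 1.234 km/s.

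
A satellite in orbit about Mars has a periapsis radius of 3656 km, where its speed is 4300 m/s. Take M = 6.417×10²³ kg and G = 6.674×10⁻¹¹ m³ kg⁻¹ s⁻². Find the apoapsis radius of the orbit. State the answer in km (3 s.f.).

μ = GM = 6.674×10⁻¹¹ × 6.417×10²³ = 4.283×10¹³ m³/s².
r_p = 3.656×10⁶ m.
Specific energy ε = v²/2 − μ/r = -2.469×10⁶ J/kg, so a = −μ/(2ε) = 8.672×10⁶ m.
The apsides satisfy r_p + r_a = 2a, so the apoapsis radius is 2a − r_p = 1.369×10⁷ m = 13689 km.

apoapsis radius ≈ 13700 km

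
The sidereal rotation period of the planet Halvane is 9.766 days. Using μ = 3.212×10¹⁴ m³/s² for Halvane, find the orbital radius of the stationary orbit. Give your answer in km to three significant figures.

T = 9.766 days = 8.438×10⁵ s.
A synchronous orbit has period T, so by Kepler's third law a = (μT²/4π²)^(1/3).
μT²/4π² = 3.212×10¹⁴ × (8.438×10⁵)² / 39.48 = 5.793×10²⁴ m³.
a = 1.796×10⁸ m = 1.7959×10⁵ km.

r_sync ≈ 1.80×10⁵ km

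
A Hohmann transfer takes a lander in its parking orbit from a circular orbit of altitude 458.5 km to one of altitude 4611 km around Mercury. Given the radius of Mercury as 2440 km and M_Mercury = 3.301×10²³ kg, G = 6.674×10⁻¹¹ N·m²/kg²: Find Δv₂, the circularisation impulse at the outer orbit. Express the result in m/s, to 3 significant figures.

μ = GM = 6.674×10⁻¹¹ × 3.301×10²³ = 2.203×10¹³ m³/s².
r₁ = 2440 + 458.5 = 2898.5 km = 2.8985×10⁶ m.
r₂ = 2440 + 4611 = 7051.0 km = 7.0510×10⁶ m.
Transfer ellipse a_t = (r₁ + r₂)/2 = 4.975×10⁶ m.
At r₁: circular v_c1 = √(μ/r₁) = 2757 m/s; transfer-periherm v_p = √[μ(2/r₁ − 1/a_t)] = 3282 m/s.
At r₂: circular v_c2 = √(μ/r₂) = 1768 m/s; transfer-apoherm v_a = √[μ(2/r₂ − 1/a_t)] = 1349 m/s.
Δv₂ = v_c2 − v_a = 418.4 m/s.

Δv ≈ 418 m/s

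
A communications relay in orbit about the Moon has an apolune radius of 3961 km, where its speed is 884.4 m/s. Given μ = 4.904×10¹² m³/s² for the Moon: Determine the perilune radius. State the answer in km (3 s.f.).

r_a = 3.961×10⁶ m.
Specific energy ε = v²/2 − μ/r = -8.470×10⁵ J/kg, so a = −μ/(2ε) = 2.895×10⁶ m.
The apsides satisfy r_p + r_a = 2a, so the perilune radius is 2a − r_a = 1.829×10⁶ m = 1828.9 km.

perilune radius ≈ 1830 km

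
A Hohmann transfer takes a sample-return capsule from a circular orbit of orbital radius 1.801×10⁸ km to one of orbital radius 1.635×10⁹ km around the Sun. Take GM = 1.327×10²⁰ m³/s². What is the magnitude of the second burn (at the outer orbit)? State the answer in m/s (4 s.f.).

r₁ = 1.801×10⁸ km = 1.801×10¹¹ m.
r₂ = 1.635×10⁹ km = 1.635×10¹² m.
Transfer ellipse a_t = (r₁ + r₂)/2 = 9.076×10¹¹ m.
At r₁: circular v_c1 = √(μ/r₁) = 27140 m/s; transfer-perihelion v_p = √[μ(2/r₁ − 1/a_t)] = 36430 m/s.
At r₂: circular v_c2 = √(μ/r₂) = 9009 m/s; transfer-aphelion v_a = √[μ(2/r₂ − 1/a_t)] = 4013 m/s.
Δv₂ = v_c2 − v_a = 4996 m/s.

Δv ≈ 4996 m/s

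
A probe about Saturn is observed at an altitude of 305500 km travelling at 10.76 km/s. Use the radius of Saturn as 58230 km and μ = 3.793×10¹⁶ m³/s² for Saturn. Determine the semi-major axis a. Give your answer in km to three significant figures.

r = 58230 + 305500 = 3.6373×10⁵ km = 3.637×10⁸ m.
Vis-viva rearranged: 1/a = 2/r − v²/μ = 5.499×10⁻⁹ − 3.052×10⁻⁹ = 2.446×10⁻⁹ m⁻¹.
a = 4.088×10⁸ m = 4.0880×10⁵ km.

a ≈ 4.09×10⁵ km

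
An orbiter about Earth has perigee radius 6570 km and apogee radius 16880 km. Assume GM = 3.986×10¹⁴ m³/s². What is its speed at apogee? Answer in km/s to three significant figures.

v ≈ 3.64 km/s

Semi-major axis a = (r_p + r_a)/2 = 11725 km = 1.172×10⁷ m.
Vis-viva: v² = μ(2/r − 1/a) = 3.986×10¹⁴ × (1.185×10⁻⁷ − 8.529×10⁻⁸) = 1.323×10⁷ m²/s².
v = 3638 m/s = 3.638 km/s.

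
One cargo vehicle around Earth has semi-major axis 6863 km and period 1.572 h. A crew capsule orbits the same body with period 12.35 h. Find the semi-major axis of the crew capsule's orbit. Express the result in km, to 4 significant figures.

Kepler's third law: a³ ∝ T², so a₂ = a₁ (T₂/T₁)^(2/3).
T₂/T₁ = 7.856, (T₂/T₁)^(2/3) = 3.952.
a₂ = 6863 × 3.952 = 27120 km.

a₂ ≈ 27120 km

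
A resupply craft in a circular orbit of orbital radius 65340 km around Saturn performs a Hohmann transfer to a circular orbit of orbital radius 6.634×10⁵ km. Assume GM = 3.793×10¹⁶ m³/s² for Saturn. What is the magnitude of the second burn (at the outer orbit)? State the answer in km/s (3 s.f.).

Δv ≈ 4.36 km/s

r₁ = 65340 km = 6.534×10⁷ m.
r₂ = 6.634×10⁵ km = 6.634×10⁸ m.
Transfer ellipse a_t = (r₁ + r₂)/2 = 3.644×10⁸ m.
At r₁: circular v_c1 = √(μ/r₁) = 24090 m/s; transfer-perikrone v_p = √[μ(2/r₁ − 1/a_t)] = 32510 m/s.
At r₂: circular v_c2 = √(μ/r₂) = 7561 m/s; transfer-apokrone v_a = √[μ(2/r₂ − 1/a_t)] = 3202 m/s.
Δv₂ = v_c2 − v_a = 4359 m/s.
= 4.359 km/s.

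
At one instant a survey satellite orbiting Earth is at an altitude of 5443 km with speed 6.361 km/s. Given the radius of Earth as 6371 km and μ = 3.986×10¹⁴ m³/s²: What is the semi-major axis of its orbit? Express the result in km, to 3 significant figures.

a ≈ 14800 km

r = 6371 + 5443 = 11814 km = 1.181×10⁷ m.
Vis-viva rearranged: 1/a = 2/r − v²/μ = 1.693×10⁻⁷ − 1.015×10⁻⁷ = 6.778×10⁻⁸ m⁻¹.
a = 1.475×10⁷ m = 14754 km.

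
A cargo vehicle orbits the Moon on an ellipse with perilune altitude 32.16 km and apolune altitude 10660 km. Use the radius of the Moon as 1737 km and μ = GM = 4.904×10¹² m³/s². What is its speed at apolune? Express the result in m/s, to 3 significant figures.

r_p = 1737 + 32.16 = 1769.2 km = 1.7692×10⁶ m.
r_a = 1737 + 10660 = 12397 km = 1.2397×10⁷ m.
Semi-major axis a = (r_p + r_a)/2 = 7083.1 km = 7.083×10⁶ m.
Vis-viva: v² = μ(2/r − 1/a) = 4.904×10¹² × (1.613×10⁻⁷ − 1.412×10⁻⁷) = 9.880×10⁴ m²/s².
v = 314.3 m/s.

v ≈ 314 m/s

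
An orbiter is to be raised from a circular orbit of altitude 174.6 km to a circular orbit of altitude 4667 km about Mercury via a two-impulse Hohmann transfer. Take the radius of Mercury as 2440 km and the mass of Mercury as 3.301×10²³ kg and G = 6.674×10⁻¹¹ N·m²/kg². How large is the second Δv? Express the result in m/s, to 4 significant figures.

Δv ≈ 469.4 m/s

μ = GM = 6.674×10⁻¹¹ × 3.301×10²³ = 2.203×10¹³ m³/s².
r₁ = 2440 + 174.6 = 2614.6 km = 2.6146×10⁶ m.
r₂ = 2440 + 4667 = 7107.0 km = 7.1070×10⁶ m.
Transfer ellipse a_t = (r₁ + r₂)/2 = 4.861×10⁶ m.
At r₁: circular v_c1 = √(μ/r₁) = 2903 m/s; transfer-periherm v_p = √[μ(2/r₁ − 1/a_t)] = 3510 m/s.
At r₂: circular v_c2 = √(μ/r₂) = 1761 m/s; transfer-apoherm v_a = √[μ(2/r₂ − 1/a_t)] = 1291 m/s.
Δv₂ = v_c2 − v_a = 469.4 m/s.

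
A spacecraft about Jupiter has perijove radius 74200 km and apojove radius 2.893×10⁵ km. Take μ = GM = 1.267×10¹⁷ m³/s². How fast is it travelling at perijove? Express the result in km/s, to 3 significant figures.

Semi-major axis a = (r_p + r_a)/2 = 1.8175×10⁵ km = 1.818×10⁸ m.
Vis-viva: v² = μ(2/r − 1/a) = 1.267×10¹⁷ × (2.695×10⁻⁸ − 5.502×10⁻⁹) = 2.718×10⁹ m²/s².
v = 52130 m/s = 52.13 km/s.

v ≈ 52.1 km/s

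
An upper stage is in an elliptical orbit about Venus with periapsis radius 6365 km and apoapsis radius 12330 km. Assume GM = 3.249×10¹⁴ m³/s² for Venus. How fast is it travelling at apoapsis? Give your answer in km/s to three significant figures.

Semi-major axis a = (r_p + r_a)/2 = 9347.5 km = 9.348×10⁶ m.
Vis-viva: v² = μ(2/r − 1/a) = 3.249×10¹⁴ × (1.622×10⁻⁷ − 1.070×10⁻⁷) = 1.794×10⁷ m²/s².
v = 4236 m/s = 4.236 km/s.

v ≈ 4.24 km/s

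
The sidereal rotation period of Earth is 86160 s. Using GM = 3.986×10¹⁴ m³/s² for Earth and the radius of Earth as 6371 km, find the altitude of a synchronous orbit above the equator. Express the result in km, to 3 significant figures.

A synchronous orbit has period T, so by Kepler's third law a = (μT²/4π²)^(1/3).
μT²/4π² = 3.986×10¹⁴ × (8.616×10⁴)² / 39.48 = 7.495×10²² m³.
a = 4.216×10⁷ m = 42163 km.
Altitude h = a − R = 42163 − 6371 = 35792 km.

h_sync ≈ 35800 km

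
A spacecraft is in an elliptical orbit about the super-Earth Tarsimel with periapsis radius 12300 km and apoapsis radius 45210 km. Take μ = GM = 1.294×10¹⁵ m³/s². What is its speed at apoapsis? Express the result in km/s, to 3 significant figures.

Semi-major axis a = (r_p + r_a)/2 = 28755 km = 2.876×10⁷ m.
Vis-viva: v² = μ(2/r − 1/a) = 1.294×10¹⁵ × (4.424×10⁻⁸ − 3.478×10⁻⁸) = 1.224×10⁷ m²/s².
v = 3499 m/s = 3.499 km/s.

v ≈ 3.50 km/s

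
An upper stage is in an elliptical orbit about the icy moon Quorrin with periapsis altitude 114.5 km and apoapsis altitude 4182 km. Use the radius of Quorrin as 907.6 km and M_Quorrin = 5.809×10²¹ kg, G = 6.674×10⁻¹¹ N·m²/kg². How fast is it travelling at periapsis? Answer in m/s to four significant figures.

v ≈ 794.8 m/s

μ = GM = 6.674×10⁻¹¹ × 5.809×10²¹ = 3.877×10¹¹ m³/s².
r_p = 907.6 + 114.5 = 1022.1 km = 1.0221×10⁶ m.
r_a = 907.6 + 4182 = 5089.6 km = 5.0896×10⁶ m.
Semi-major axis a = (r_p + r_a)/2 = 3055.9 km = 3.056×10⁶ m.
Vis-viva: v² = μ(2/r − 1/a) = 3.877×10¹¹ × (1.957×10⁻⁶ − 3.272×10⁻⁷) = 6.318×10⁵ m²/s².
v = 794.8 m/s.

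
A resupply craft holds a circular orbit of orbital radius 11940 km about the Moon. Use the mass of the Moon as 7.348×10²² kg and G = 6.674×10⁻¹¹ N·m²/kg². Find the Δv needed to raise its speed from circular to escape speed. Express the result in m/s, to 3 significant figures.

Δv ≈ 265 m/s

μ = GM = 6.674×10⁻¹¹ × 7.348×10²² = 4.904×10¹² m³/s².
r = 11940 km = 1.194×10⁷ m.
Circular speed v_c = √(μ/r) = 640.9 m/s.
Escape speed v_esc = √(2μ/r) = √2 × v_c = 906.3 m/s.
Δv = v_esc − v_c = 265.5 m/s.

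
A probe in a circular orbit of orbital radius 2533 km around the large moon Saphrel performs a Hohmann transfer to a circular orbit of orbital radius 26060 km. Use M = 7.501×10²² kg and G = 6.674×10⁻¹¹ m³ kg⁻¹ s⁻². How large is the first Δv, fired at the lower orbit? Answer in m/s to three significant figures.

Δv ≈ 492 m/s

μ = GM = 6.674×10⁻¹¹ × 7.501×10²² = 5.006×10¹² m³/s².
r₁ = 2533 km = 2.533×10⁶ m.
r₂ = 26060 km = 2.606×10⁷ m.
Transfer ellipse a_t = (r₁ + r₂)/2 = 1.430×10⁷ m.
At r₁: circular v_c1 = √(μ/r₁) = 1406 m/s; transfer-periapsis v_p = √[μ(2/r₁ − 1/a_t)] = 1898 m/s.
Δv₁ = v_p − v_c1 = 492.2 m/s.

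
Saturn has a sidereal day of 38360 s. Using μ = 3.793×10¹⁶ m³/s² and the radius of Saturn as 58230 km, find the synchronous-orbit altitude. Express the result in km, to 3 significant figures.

h_sync ≈ 54000 km

A synchronous orbit has period T, so by Kepler's third law a = (μT²/4π²)^(1/3).
μT²/4π² = 3.793×10¹⁶ × (3.836×10⁴)² / 39.48 = 1.414×10²⁴ m³.
a = 1.122×10⁸ m = 1.1223×10⁵ km.
Altitude h = a − R = 1.1223×10⁵ − 58230 = 54005 km.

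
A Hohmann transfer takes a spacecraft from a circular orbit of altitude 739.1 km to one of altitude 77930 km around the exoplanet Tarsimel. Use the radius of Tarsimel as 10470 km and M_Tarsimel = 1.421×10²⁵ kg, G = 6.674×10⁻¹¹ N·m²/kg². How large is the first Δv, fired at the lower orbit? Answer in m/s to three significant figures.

Δv ≈ 3060 m/s

μ = GM = 6.674×10⁻¹¹ × 1.421×10²⁵ = 9.484×10¹⁴ m³/s².
r₁ = 10470 + 739.1 = 11209 km = 1.1209×10⁷ m.
r₂ = 10470 + 77930 = 88400 km = 8.8400×10⁷ m.
Transfer ellipse a_t = (r₁ + r₂)/2 = 4.980×10⁷ m.
At r₁: circular v_c1 = √(μ/r₁) = 9198 m/s; transfer-periapsis v_p = √[μ(2/r₁ − 1/a_t)] = 12250 m/s.
Δv₁ = v_p − v_c1 = 3056 m/s.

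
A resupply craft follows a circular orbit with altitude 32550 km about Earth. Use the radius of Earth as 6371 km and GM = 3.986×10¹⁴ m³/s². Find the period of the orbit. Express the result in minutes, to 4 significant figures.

r = 6371 + 32550 = 38921 km = 3.8921×10⁷ m.
Kepler's third law: T = 2π√(r³/μ) = 2π√((3.892×10⁷)³ / 3.986×10¹⁴).
r³/μ = 1.479×10⁸ s², so T = 2π × 1.216×10⁴ = 7.642×10⁴ s.
Converting: 7.642×10⁴ s ÷ 60.00 = 1274 minutes.

T ≈ 1274 minutes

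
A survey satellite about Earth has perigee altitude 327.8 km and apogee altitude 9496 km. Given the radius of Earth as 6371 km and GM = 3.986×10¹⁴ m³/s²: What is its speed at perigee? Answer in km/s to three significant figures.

r_p = 6371 + 327.8 = 6698.8 km = 6.6988×10⁶ m.
r_a = 6371 + 9496 = 15867 km = 1.5867×10⁷ m.
Semi-major axis a = (r_p + r_a)/2 = 11283 km = 1.128×10⁷ m.
Vis-viva: v² = μ(2/r − 1/a) = 3.986×10¹⁴ × (2.986×10⁻⁷ − 8.863×10⁻⁸) = 8.368×10⁷ m²/s².
v = 9148 m/s = 9.148 km/s.

v ≈ 9.15 km/s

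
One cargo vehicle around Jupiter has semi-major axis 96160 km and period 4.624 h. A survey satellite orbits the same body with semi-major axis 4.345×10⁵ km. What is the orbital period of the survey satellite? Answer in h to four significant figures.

Kepler's third law: T² ∝ a³, so T₂ = T₁ (a₂/a₁)^(3/2).
a₂/a₁ = 4.519, (a₂/a₁)^(3/2) = 9.605.
T₂ = 4.624 × 9.605 = 44.41 h.

T₂ ≈ 44.41 h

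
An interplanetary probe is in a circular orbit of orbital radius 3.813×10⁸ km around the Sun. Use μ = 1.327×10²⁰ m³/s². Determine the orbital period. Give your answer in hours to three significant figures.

r = 3.813×10⁸ km = 3.813×10¹¹ m.
Kepler's third law: T = 2π√(r³/μ) = 2π√((3.813×10¹¹)³ / 1.327×10²⁰).
r³/μ = 4.178×10¹⁴ s², so T = 2π × 2.044×10⁷ = 1.284×10⁸ s.
Converting: 1.284×10⁸ s ÷ 3600 = 35670 hours.

T ≈ 35700 hours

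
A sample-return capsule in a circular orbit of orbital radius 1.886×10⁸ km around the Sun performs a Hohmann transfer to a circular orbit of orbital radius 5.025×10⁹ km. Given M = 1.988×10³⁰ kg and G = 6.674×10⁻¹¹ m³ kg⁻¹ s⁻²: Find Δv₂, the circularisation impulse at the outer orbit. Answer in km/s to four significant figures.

Δv ≈ 3.756 km/s

μ = GM = 6.674×10⁻¹¹ × 1.988×10³⁰ = 1.327×10²⁰ m³/s².
r₁ = 1.886×10⁸ km = 1.886×10¹¹ m.
r₂ = 5.025×10⁹ km = 5.025×10¹² m.
Transfer ellipse a_t = (r₁ + r₂)/2 = 2.607×10¹² m.
At r₁: circular v_c1 = √(μ/r₁) = 26520 m/s; transfer-perihelion v_p = √[μ(2/r₁ − 1/a_t)] = 36830 m/s.
At r₂: circular v_c2 = √(μ/r₂) = 5138 m/s; transfer-aphelion v_a = √[μ(2/r₂ − 1/a_t)] = 1382 m/s.
Δv₂ = v_c2 − v_a = 3756 m/s.
= 3.756 km/s.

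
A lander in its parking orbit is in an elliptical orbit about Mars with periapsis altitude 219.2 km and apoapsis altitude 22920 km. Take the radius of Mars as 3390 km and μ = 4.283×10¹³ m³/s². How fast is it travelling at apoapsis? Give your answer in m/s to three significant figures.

v ≈ 627 m/s

r_p = 3390 + 219.2 = 3609.2 km = 3.6092×10⁶ m.
r_a = 3390 + 22920 = 26310 km = 2.6310×10⁷ m.
Semi-major axis a = (r_p + r_a)/2 = 14960 km = 1.496×10⁷ m.
Vis-viva: v² = μ(2/r − 1/a) = 4.283×10¹³ × (7.602×10⁻⁸ − 6.685×10⁻⁸) = 3.928×10⁵ m²/s².
v = 626.7 m/s.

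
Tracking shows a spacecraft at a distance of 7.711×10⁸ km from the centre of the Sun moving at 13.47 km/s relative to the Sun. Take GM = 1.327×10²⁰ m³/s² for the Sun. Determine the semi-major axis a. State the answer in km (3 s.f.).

r = 7.711×10¹¹ m.
Vis-viva rearranged: 1/a = 2/r − v²/μ = 2.594×10⁻¹² − 1.367×10⁻¹² = 1.226×10⁻¹² m⁻¹.
a = 8.154×10¹¹ m = 8.1540×10⁸ km.

a ≈ 8.15×10⁸ km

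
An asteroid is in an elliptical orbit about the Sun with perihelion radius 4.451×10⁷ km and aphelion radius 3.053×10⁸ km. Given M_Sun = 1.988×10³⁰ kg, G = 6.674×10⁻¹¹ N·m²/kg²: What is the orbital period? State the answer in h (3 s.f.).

μ = GM = 6.674×10⁻¹¹ × 1.988×10³⁰ = 1.327×10²⁰ m³/s².
Semi-major axis a = (r_p + r_a)/2 = (4.4510×10⁷ + 3.0530×10⁸)/2 = 1.7490×10⁸ km = 1.749×10¹¹ m.
By Kepler's third law T = 2π√(a³/μ) = 2π × 6.350×10⁶ = 3.990×10⁷ s.
= 11080 h.

T ≈ 11100 h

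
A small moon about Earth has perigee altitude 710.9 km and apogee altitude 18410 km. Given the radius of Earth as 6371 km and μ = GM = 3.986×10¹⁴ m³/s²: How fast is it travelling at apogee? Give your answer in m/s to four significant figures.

v ≈ 2674 m/s

r_p = 6371 + 710.9 = 7081.9 km = 7.0819×10⁶ m.
r_a = 6371 + 18410 = 24781 km = 2.4781×10⁷ m.
Semi-major axis a = (r_p + r_a)/2 = 15931 km = 1.593×10⁷ m.
Vis-viva: v² = μ(2/r − 1/a) = 3.986×10¹⁴ × (8.071×10⁻⁸ − 6.277×10⁻⁸) = 7.150×10⁶ m²/s².
v = 2674 m/s.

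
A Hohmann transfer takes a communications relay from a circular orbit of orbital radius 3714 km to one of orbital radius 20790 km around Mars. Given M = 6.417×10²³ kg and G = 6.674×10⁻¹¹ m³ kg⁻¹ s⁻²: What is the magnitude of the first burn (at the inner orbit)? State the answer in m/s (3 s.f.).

Δv ≈ 1030 m/s

μ = GM = 6.674×10⁻¹¹ × 6.417×10²³ = 4.283×10¹³ m³/s².
r₁ = 3714 km = 3.714×10⁶ m.
r₂ = 20790 km = 2.079×10⁷ m.
Transfer ellipse a_t = (r₁ + r₂)/2 = 1.225×10⁷ m.
At r₁: circular v_c1 = √(μ/r₁) = 3396 m/s; transfer-periapsis v_p = √[μ(2/r₁ − 1/a_t)] = 4423 m/s.
Δv₁ = v_p − v_c1 = 1028 m/s.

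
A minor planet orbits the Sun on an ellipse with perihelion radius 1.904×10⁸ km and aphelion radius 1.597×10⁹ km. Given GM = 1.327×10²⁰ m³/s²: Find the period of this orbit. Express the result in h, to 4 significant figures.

Semi-major axis a = (r_p + r_a)/2 = (1.9040×10⁸ + 1.5970×10⁹)/2 = 8.9370×10⁸ km = 8.937×10¹¹ m.
By Kepler's third law T = 2π√(a³/μ) = 2π × 7.334×10⁷ = 4.608×10⁸ s.
= 1.280×10⁵ h.

T ≈ 128000 h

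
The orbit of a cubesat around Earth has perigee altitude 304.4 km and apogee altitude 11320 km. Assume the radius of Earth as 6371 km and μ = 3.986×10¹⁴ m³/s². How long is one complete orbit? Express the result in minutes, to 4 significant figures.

r_p = 6371 + 304.4 = 6675.4 km = 6.6754×10⁶ m.
r_a = 6371 + 11320 = 17691 km = 1.7691×10⁷ m.
Semi-major axis a = (r_p + r_a)/2 = (6675.4 + 17691)/2 = 12183 km = 1.218×10⁷ m.
By Kepler's third law T = 2π√(a³/μ) = 2π × 2.130×10³ = 1.338×10⁴ s.
= 223.0 minutes.

T ≈ 223.0 minutes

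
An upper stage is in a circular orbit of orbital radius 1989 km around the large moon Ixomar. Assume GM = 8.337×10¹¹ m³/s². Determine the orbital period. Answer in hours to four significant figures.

T ≈ 5.362 hours

r = 1989 km = 1.989×10⁶ m.
Kepler's third law: T = 2π√(r³/μ) = 2π√((1.989×10⁶)³ / 8.337×10¹¹).
r³/μ = 9.438×10⁶ s², so T = 2π × 3.072×10³ = 1.930×10⁴ s.
Converting: 1.930×10⁴ s ÷ 3600 = 5.362 hours.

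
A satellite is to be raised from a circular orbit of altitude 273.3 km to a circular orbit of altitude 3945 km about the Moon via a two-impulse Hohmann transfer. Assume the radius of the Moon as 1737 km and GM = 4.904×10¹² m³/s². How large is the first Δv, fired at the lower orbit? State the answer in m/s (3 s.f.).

Δv ≈ 337 m/s

r₁ = 1737 + 273.3 = 2010.3 km = 2.0103×10⁶ m.
r₂ = 1737 + 3945 = 5682.0 km = 5.6820×10⁶ m.
Transfer ellipse a_t = (r₁ + r₂)/2 = 3.846×10⁶ m.
At r₁: circular v_c1 = √(μ/r₁) = 1562 m/s; transfer-perilune v_p = √[μ(2/r₁ − 1/a_t)] = 1898 m/s.
Δv₁ = v_p − v_c1 = 336.5 m/s.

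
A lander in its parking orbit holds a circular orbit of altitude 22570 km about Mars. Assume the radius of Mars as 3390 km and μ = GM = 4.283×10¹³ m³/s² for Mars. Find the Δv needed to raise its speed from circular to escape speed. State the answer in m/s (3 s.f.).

r = 3390 + 22570 = 25960 km = 2.5960×10⁷ m.
Circular speed v_c = √(μ/r) = 1284 m/s.
Escape speed v_esc = √(2μ/r) = √2 × v_c = 1817 m/s.
Δv = v_esc − v_c = 532.0 m/s.

Δv ≈ 532 m/s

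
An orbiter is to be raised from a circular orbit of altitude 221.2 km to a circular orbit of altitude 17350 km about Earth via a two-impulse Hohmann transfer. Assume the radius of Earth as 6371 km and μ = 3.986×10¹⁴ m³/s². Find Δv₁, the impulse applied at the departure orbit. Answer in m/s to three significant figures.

Δv ≈ 1950 m/s

r₁ = 6371 + 221.2 = 6592.2 km = 6.5922×10⁶ m.
r₂ = 6371 + 17350 = 23721 km = 2.3721×10⁷ m.
Transfer ellipse a_t = (r₁ + r₂)/2 = 1.516×10⁷ m.
At r₁: circular v_c1 = √(μ/r₁) = 7776 m/s; transfer-perigee v_p = √[μ(2/r₁ − 1/a_t)] = 9728 m/s.
Δv₁ = v_p − v_c1 = 1952 m/s.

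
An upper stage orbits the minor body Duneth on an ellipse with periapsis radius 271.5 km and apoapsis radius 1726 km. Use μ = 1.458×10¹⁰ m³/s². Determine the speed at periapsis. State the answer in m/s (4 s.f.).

Semi-major axis a = (r_p + r_a)/2 = 998.75 km = 9.988×10⁵ m.
Vis-viva: v² = μ(2/r − 1/a) = 1.458×10¹⁰ × (7.366×10⁻⁶ − 1.001×10⁻⁶) = 9.281×10⁴ m²/s².
v = 304.6 m/s.

v ≈ 304.6 m/s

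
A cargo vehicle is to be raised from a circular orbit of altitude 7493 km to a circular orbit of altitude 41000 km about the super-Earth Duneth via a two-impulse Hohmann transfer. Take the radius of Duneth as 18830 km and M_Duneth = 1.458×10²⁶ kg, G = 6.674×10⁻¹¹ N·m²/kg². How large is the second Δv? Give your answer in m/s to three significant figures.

μ = GM = 6.674×10⁻¹¹ × 1.458×10²⁶ = 9.731×10¹⁵ m³/s².
r₁ = 18830 + 7493 = 26323 km = 2.6323×10⁷ m.
r₂ = 18830 + 41000 = 59830 km = 5.9830×10⁷ m.
Transfer ellipse a_t = (r₁ + r₂)/2 = 4.308×10⁷ m.
At r₁: circular v_c1 = √(μ/r₁) = 19230 m/s; transfer-periapsis v_p = √[μ(2/r₁ − 1/a_t)] = 22660 m/s.
At r₂: circular v_c2 = √(μ/r₂) = 12750 m/s; transfer-apoapsis v_a = √[μ(2/r₂ − 1/a_t)] = 9969 m/s.
Δv₂ = v_c2 − v_a = 2784 m/s.

Δv ≈ 2780 m/s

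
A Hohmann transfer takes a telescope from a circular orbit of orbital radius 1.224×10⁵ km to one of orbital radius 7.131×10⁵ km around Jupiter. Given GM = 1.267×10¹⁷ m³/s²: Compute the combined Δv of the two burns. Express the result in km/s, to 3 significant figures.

r₁ = 1.224×10⁵ km = 1.224×10⁸ m.
r₂ = 7.131×10⁵ km = 7.131×10⁸ m.
Transfer ellipse a_t = (r₁ + r₂)/2 = 4.178×10⁸ m.
At r₁: circular v_c1 = √(μ/r₁) = 32170 m/s; transfer-perijove v_p = √[μ(2/r₁ − 1/a_t)] = 42040 m/s.
Δv₁ = v_p − v_c1 = 9862 m/s.
At r₂: circular v_c2 = √(μ/r₂) = 13330 m/s; transfer-apojove v_a = √[μ(2/r₂ − 1/a_t)] = 7215 m/s.
Δv₂ = v_c2 − v_a = 6114 m/s.
Total Δv = Δv₁ + Δv₂ = 15980 m/s = 15.98 km/s.

Δv_total ≈ 16.0 km/s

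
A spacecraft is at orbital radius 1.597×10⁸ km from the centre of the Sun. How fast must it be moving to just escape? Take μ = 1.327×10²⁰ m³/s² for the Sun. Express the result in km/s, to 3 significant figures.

v_esc ≈ 40.8 km/s

r = 1.597×10⁸ km = 1.597×10¹¹ m.
Escape speed v_esc = √(2μ/r) = √(2 × 1.327×10²⁰ / 1.597×10¹¹) = √(1.662×10⁹) = 40770 m/s.
= 40.77 km/s.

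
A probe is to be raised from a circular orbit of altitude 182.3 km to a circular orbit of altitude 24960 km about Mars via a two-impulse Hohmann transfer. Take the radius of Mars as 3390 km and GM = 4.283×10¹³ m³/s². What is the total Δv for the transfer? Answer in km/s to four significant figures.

Δv_total ≈ 1.800 km/s

r₁ = 3390 + 182.3 = 3572.3 km = 3.5723×10⁶ m.
r₂ = 3390 + 24960 = 28350 km = 2.8350×10⁷ m.
Transfer ellipse a_t = (r₁ + r₂)/2 = 1.596×10⁷ m.
At r₁: circular v_c1 = √(μ/r₁) = 3463 m/s; transfer-periapsis v_p = √[μ(2/r₁ − 1/a_t)] = 4615 m/s.
Δv₁ = v_p − v_c1 = 1152 m/s.
At r₂: circular v_c2 = √(μ/r₂) = 1229 m/s; transfer-apoapsis v_a = √[μ(2/r₂ − 1/a_t)] = 581.5 m/s.
Δv₂ = v_c2 − v_a = 647.6 m/s.
Total Δv = Δv₁ + Δv₂ = 1800 m/s = 1.800 km/s.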